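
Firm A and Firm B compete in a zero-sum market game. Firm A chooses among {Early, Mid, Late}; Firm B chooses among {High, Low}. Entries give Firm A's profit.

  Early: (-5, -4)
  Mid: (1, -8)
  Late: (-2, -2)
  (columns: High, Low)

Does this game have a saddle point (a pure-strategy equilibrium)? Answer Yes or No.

Yes

Row minima: Early → -5, Mid → -8, Late → -2; maximin = -2.
Column maxima: High → 1, Low → -2; minimax = -2.
maximin = minimax = -2, so a saddle point exists.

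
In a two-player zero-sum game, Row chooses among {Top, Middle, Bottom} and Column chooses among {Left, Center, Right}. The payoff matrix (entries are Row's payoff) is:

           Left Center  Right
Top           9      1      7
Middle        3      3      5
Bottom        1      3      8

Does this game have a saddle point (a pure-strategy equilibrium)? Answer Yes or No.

Row minima: Top → 1, Middle → 3, Bottom → 1; maximin = 3.
Column maxima: Left → 9, Center → 3, Right → 8; minimax = 3.
maximin = minimax = 3, so a saddle point exists.

Yes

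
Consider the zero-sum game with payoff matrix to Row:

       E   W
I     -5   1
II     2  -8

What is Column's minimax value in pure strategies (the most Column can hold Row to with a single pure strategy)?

Column maxima: E → 2, W → 1.
The smallest of these is 1.

1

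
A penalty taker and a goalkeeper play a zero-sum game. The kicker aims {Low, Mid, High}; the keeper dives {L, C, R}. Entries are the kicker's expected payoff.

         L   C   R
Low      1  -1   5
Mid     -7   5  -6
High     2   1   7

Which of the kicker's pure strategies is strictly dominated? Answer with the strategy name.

Low

High gives a strictly higher payoff than Low against every column: 2 > 1, 1 > -1, 7 > 5.
So Low is strictly dominated and the kicker never plays it.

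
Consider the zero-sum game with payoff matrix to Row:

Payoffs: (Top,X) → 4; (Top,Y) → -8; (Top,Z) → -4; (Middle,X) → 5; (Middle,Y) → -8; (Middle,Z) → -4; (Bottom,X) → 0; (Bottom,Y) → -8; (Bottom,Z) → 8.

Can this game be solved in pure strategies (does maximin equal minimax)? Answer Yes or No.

Yes

Row minima: Top → -8, Middle → -8, Bottom → -8; maximin = -8.
Column maxima: X → 5, Y → -8, Z → 8; minimax = -8.
maximin = minimax = -8, so a saddle point exists.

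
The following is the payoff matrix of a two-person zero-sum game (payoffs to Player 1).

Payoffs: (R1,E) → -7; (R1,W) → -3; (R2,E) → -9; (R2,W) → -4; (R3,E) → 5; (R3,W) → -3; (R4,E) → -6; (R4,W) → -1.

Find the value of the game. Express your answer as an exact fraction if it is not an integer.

Row minima: R1 → -7, R2 → -9, R3 → -3, R4 → -6; maximin = -3.
Column maxima: E → 5, W → -1; minimax = -1.
-3 ≠ -1, so there is no saddle point; optimal play is mixed.
R1 is strictly dominated by R4, so Player 1 never plays it.
R2 is strictly dominated by R3, so Player 1 never plays it.
On the remaining 2×2 (R3, R4 vs E, W):
Let Player 1 play R3 with probability p. Expected payoff against E: 5p + (-6)(1−p) = 11p − 6; against W: (-3)p + (-1)(1−p) = −2p − 1.
Setting these equal: 11p − 6 = −2p − 1 ⇒ 13p = 5 ⇒ p = 5/13, and the value is (11)·(5/13) − 6 = -23/13.
For Player 2: with q = P(E), equating R3's and R4's payoffs gives 8q − 3 = −5q − 1 ⇒ q = 2/13.

-23/13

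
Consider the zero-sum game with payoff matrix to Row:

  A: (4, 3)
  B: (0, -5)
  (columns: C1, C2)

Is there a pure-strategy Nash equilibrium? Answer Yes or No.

Yes

Row minima: A → 3, B → -5; maximin = 3.
Column maxima: C1 → 4, C2 → 3; minimax = 3.
maximin = minimax = 3, so a saddle point exists.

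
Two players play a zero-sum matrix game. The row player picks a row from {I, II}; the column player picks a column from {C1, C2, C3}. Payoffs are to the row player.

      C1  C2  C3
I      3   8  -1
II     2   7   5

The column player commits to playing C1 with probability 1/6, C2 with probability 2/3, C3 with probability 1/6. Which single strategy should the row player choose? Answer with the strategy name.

Expected payoff of I: (1/6)·3 + (2/3)·8 + (1/6)·(-1) = 17/3.
Expected payoff of II: (1/6)·2 + (2/3)·7 + (1/6)·5 = 35/6.
The largest is 35/6, so the row player's best response is II.

II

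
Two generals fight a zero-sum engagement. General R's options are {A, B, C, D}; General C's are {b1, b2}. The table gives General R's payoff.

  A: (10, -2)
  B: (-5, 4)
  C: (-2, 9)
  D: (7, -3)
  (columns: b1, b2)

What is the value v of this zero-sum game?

86/23

Row minima: A → -2, B → -5, C → -2, D → -3; maximin = -2.
Column maxima: b1 → 10, b2 → 9; minimax = 9.
-2 ≠ 9, so there is no saddle point; optimal play is mixed.
B is strictly dominated by C, so General R never plays it.
D is strictly dominated by A, so General R never plays it.
On the remaining 2×2 (A, C vs b1, b2):
Let General R play A with probability p. Expected payoff against b1: 10p + (-2)(1−p) = 12p − 2; against b2: (-2)p + 9(1−p) = −11p + 9.
Setting these equal: 12p − 2 = −11p + 9 ⇒ 23p = 11 ⇒ p = 11/23, and the value is (12)·(11/23) − 2 = 86/23.
For General C: with q = P(b1), equating A's and C's payoffs gives 12q − 2 = −11q + 9 ⇒ q = 11/23.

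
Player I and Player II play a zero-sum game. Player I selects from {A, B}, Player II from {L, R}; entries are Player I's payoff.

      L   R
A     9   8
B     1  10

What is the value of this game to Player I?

Row minima: A → 8, B → 1; maximin = 8.
Column maxima: L → 9, R → 10; minimax = 9.
8 ≠ 9, so there is no saddle point; optimal play is mixed.
Let Player I play A with probability p. Expected payoff against L: 9p + 1(1−p) = 8p + 1; against R: 8p + 10(1−p) = −2p + 10.
Setting these equal: 8p + 1 = −2p + 10 ⇒ 10p = 9 ⇒ p = 9/10, and the value is (8)·(9/10) + 1 = 41/5.
For Player II: with q = P(L), equating A's and B's payoffs gives q + 8 = −9q + 10 ⇒ q = 1/5.

41/5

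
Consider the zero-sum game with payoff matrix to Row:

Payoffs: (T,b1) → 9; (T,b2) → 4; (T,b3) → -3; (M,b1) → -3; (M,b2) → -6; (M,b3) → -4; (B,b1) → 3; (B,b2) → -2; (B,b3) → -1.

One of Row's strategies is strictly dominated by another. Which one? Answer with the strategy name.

M

T gives a strictly higher payoff than M against every column: 9 > -3, 4 > -6, -3 > -4.
So M is strictly dominated and Row never plays it.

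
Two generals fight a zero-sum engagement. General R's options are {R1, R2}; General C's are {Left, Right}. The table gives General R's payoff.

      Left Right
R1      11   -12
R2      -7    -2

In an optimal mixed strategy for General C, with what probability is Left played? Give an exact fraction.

5/14

Row minima: R1 → -12, R2 → -7; maximin = -7.
Column maxima: Left → 11, Right → -2; minimax = -2.
-7 ≠ -2, so there is no saddle point; optimal play is mixed.
Let General R play R1 with probability p. Expected payoff against Left: 11p + (-7)(1−p) = 18p − 7; against Right: (-12)p + (-2)(1−p) = −10p − 2.
Setting these equal: 18p − 7 = −10p − 2 ⇒ 28p = 5 ⇒ p = 5/28, and the value is (18)·(5/28) − 7 = -53/14.
For General C: with q = P(Left), equating R1's and R2's payoffs gives 23q − 12 = −5q − 2 ⇒ q = 5/14.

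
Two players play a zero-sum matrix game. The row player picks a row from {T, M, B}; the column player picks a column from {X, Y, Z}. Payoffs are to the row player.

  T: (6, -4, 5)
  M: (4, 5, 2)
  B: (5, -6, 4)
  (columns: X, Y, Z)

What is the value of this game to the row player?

Row minima: T → -4, M → 2, B → -6; maximin = 2.
Column maxima: X → 6, Y → 5, Z → 5; minimax = 5.
2 ≠ 5, so there is no saddle point; optimal play is mixed.
B is strictly dominated by T, so the row player never plays it.
X is strictly dominated by Z (it gives the row player strictly more in every row), so the column player never plays it.
On the remaining 2×2 (T, M vs Y, Z):
Let the row player play T with probability p. Expected payoff against Y: (-4)p + 5(1−p) = −9p + 5; against Z: 5p + 2(1−p) = 3p + 2.
Setting these equal: −9p + 5 = 3p + 2 ⇒ −12p = -3 ⇒ p = 1/4, and the value is (-9)·(1/4) + 5 = 11/4.
For the column player: with q = P(Y), equating T's and M's payoffs gives −9q + 5 = 3q + 2 ⇒ q = 1/4.

11/4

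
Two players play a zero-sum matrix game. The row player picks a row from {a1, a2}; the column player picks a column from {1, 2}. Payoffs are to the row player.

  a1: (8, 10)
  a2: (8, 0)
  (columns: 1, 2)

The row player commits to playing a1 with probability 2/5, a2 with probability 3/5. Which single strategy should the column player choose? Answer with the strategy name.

2

If the column player plays 1, the row player's expected payoff is (2/5)·8 + (3/5)·8 = 8.
If the column player plays 2, the row player's expected payoff is (2/5)·10 + (3/5)·0 = 4.
The column player minimizes the row player's payoff; the smallest is 4, so the best response is 2.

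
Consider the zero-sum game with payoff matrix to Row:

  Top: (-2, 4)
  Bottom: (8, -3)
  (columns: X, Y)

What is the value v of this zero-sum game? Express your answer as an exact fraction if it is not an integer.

26/17

Row minima: Top → -2, Bottom → -3; maximin = -2.
Column maxima: X → 8, Y → 4; minimax = 4.
-2 ≠ 4, so there is no saddle point; optimal play is mixed.
Let Row play Top with probability p. Expected payoff against X: (-2)p + 8(1−p) = −10p + 8; against Y: 4p + (-3)(1−p) = 7p − 3.
Setting these equal: −10p + 8 = 7p − 3 ⇒ −17p = -11 ⇒ p = 11/17, and the value is (-10)·(11/17) + 8 = 26/17.
For Column: with q = P(X), equating Top's and Bottom's payoffs gives −6q + 4 = 11q − 3 ⇒ q = 7/17.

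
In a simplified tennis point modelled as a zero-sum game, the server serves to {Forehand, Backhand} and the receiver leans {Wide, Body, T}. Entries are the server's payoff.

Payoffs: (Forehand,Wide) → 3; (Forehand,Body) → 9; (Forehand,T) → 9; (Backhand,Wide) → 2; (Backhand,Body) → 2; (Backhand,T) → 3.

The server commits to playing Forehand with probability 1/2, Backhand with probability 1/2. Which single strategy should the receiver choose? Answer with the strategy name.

Wide

If the receiver plays Wide, the server's expected payoff is (1/2)·3 + (1/2)·2 = 5/2.
If the receiver plays Body, the server's expected payoff is (1/2)·9 + (1/2)·2 = 11/2.
If the receiver plays T, the server's expected payoff is (1/2)·9 + (1/2)·3 = 6.
The receiver minimizes the server's payoff; the smallest is 5/2, so the best response is Wide.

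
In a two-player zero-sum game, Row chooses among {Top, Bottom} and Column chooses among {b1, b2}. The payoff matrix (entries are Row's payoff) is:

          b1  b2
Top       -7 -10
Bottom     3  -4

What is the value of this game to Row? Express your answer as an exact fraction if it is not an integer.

Row minima: Top → -10, Bottom → -4; maximin = -4.
Column maxima: b1 → 3, b2 → -4; minimax = -4.
Since maximin = minimax = -4, there is a saddle point and the value is -4.

-4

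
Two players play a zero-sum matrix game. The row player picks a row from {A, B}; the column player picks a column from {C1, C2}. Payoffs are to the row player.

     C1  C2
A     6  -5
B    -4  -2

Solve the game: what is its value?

-32/13

Row minima: A → -5, B → -4; maximin = -4.
Column maxima: C1 → 6, C2 → -2; minimax = -2.
-4 ≠ -2, so there is no saddle point; optimal play is mixed.
Let the row player play A with probability p. Expected payoff against C1: 6p + (-4)(1−p) = 10p − 4; against C2: (-5)p + (-2)(1−p) = −3p − 2.
Setting these equal: 10p − 4 = −3p − 2 ⇒ 13p = 2 ⇒ p = 2/13, and the value is (10)·(2/13) − 4 = -32/13.
For the column player: with q = P(C1), equating A's and B's payoffs gives 11q − 5 = −2q − 2 ⇒ q = 3/13.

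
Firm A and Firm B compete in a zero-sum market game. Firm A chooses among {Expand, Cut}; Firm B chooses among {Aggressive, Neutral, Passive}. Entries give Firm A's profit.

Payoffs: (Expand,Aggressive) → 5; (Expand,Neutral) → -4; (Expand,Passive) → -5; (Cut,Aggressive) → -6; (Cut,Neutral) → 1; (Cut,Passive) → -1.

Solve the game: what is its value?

Row minima: Expand → -5, Cut → -6; maximin = -5.
Column maxima: Aggressive → 5, Neutral → 1, Passive → -1; minimax = -1.
-5 ≠ -1, so there is no saddle point; optimal play is mixed.
Neutral is strictly dominated by Passive (it gives Firm A strictly more in every row), so Firm B never plays it.
On the remaining 2×2 (Expand, Cut vs Aggressive, Passive):
Let Firm A play Expand with probability p. Expected payoff against Aggressive: 5p + (-6)(1−p) = 11p − 6; against Passive: (-5)p + (-1)(1−p) = −4p − 1.
Setting these equal: 11p − 6 = −4p − 1 ⇒ 15p = 5 ⇒ p = 1/3, and the value is (11)·(1/3) − 6 = -7/3.
For Firm B: with q = P(Aggressive), equating Expand's and Cut's payoffs gives 10q − 5 = −5q − 1 ⇒ q = 4/15.

-7/3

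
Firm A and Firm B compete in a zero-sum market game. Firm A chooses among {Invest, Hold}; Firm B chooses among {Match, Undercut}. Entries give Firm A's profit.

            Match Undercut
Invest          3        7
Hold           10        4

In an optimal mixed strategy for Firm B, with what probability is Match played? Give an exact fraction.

Row minima: Invest → 3, Hold → 4; maximin = 4.
Column maxima: Match → 10, Undercut → 7; minimax = 7.
4 ≠ 7, so there is no saddle point; optimal play is mixed.
Let Firm A play Invest with probability p. Expected payoff against Match: 3p + 10(1−p) = −7p + 10; against Undercut: 7p + 4(1−p) = 3p + 4.
Setting these equal: −7p + 10 = 3p + 4 ⇒ −10p = -6 ⇒ p = 3/5, and the value is (-7)·(3/5) + 10 = 29/5.
For Firm B: with q = P(Match), equating Invest's and Hold's payoffs gives −4q + 7 = 6q + 4 ⇒ q = 3/10.

3/10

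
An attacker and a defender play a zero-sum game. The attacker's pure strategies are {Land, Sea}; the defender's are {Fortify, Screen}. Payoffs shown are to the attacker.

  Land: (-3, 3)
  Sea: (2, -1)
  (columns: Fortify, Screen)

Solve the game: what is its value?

1/3

Row minima: Land → -3, Sea → -1; maximin = -1.
Column maxima: Fortify → 2, Screen → 3; minimax = 2.
-1 ≠ 2, so there is no saddle point; optimal play is mixed.
Let the attacker play Land with probability p. Expected payoff against Fortify: (-3)p + 2(1−p) = −5p + 2; against Screen: 3p + (-1)(1−p) = 4p − 1.
Setting these equal: −5p + 2 = 4p − 1 ⇒ −9p = -3 ⇒ p = 1/3, and the value is (-5)·(1/3) + 2 = 1/3.
For the defender: with q = P(Fortify), equating Land's and Sea's payoffs gives −6q + 3 = 3q − 1 ⇒ q = 4/9.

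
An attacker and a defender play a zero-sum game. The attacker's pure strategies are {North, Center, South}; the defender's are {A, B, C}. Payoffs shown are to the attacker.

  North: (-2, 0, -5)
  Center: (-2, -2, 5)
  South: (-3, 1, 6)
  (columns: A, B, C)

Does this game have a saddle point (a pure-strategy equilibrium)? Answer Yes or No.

Row minima: North → -5, Center → -2, South → -3; maximin = -2.
Column maxima: A → -2, B → 1, C → 6; minimax = -2.
maximin = minimax = -2, so a saddle point exists.

Yes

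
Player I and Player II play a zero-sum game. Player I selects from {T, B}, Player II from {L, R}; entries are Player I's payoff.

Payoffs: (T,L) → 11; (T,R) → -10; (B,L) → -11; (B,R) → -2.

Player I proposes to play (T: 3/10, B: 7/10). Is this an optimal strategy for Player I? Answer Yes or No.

Against L this mix gives (3/10)·11 + (7/10)·(-11) = -22/5.
Against R this mix gives (3/10)·(-10) + (7/10)·(-2) = -22/5.
All of Player II's active replies (L, R) yield -22/5, and no column does worse for Player I. The mix makes Player II indifferent and guarantees -22/5, so it is optimal.

Yes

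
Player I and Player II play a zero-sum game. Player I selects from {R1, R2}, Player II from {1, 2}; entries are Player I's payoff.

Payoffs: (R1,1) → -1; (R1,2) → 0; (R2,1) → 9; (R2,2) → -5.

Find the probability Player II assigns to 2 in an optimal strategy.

2/3

Row minima: R1 → -1, R2 → -5; maximin = -1.
Column maxima: 1 → 9, 2 → 0; minimax = 0.
-1 ≠ 0, so there is no saddle point; optimal play is mixed.
Let Player I play R1 with probability p. Expected payoff against 1: (-1)p + 9(1−p) = −10p + 9; against 2: 0p + (-5)(1−p) = 5p − 5.
Setting these equal: −10p + 9 = 5p − 5 ⇒ −15p = -14 ⇒ p = 14/15, and the value is (-10)·(14/15) + 9 = -1/3.
For Player II: with q = P(1), equating R1's and R2's payoffs gives −q = 14q − 5 ⇒ q = 1/3.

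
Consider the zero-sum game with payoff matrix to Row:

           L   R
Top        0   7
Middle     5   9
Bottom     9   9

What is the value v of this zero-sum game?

9

Row minima: Top → 0, Middle → 5, Bottom → 9; maximin = 9.
Column maxima: L → 9, R → 9; minimax = 9.
Since maximin = minimax = 9, there is a saddle point and the value is 9.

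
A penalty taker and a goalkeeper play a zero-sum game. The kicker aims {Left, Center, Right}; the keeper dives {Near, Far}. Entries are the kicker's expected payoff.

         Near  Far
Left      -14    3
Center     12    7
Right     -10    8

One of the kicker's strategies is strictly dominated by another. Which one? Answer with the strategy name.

Center gives a strictly higher payoff than Left against every column: 12 > -14, 7 > 3.
So Left is strictly dominated and the kicker never plays it.

Left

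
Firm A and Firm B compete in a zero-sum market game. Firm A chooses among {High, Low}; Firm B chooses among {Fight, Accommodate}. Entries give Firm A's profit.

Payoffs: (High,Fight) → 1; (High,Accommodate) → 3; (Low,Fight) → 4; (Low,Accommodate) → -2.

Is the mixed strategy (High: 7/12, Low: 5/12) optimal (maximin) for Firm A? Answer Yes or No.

Against Fight this mix gives (7/12)·1 + (5/12)·4 = 9/4.
Against Accommodate this mix gives (7/12)·3 + (5/12)·(-2) = 11/12.
Firm B will play Accommodate, holding Firm A to 11/12. Shifting weight toward the row that does better against Accommodate would raise this floor (the equalizing mix achieves 7/4 against both Accommodate and Fight), so the proposed strategy is not optimal.

No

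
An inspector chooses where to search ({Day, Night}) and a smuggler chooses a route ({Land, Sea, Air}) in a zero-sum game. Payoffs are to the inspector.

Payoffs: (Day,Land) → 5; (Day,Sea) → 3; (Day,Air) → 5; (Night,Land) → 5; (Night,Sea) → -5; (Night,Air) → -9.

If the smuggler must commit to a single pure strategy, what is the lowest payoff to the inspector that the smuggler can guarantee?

3

Column maxima: Land → 5, Sea → 3, Air → 5.
The smallest of these is 3.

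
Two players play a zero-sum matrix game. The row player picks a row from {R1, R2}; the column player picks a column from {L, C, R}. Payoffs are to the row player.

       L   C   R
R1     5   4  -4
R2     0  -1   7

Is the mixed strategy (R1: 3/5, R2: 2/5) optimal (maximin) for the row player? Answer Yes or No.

Against L this mix gives (3/5)·5 + (2/5)·0 = 3.
Against C this mix gives (3/5)·4 + (2/5)·(-1) = 2.
Against R this mix gives (3/5)·(-4) + (2/5)·7 = 2/5.
The column player will play R, holding the row player to 2/5. Shifting weight toward the row that does better against R would raise this floor (the equalizing mix achieves 3/2 against both R and C), so the proposed strategy is not optimal.

No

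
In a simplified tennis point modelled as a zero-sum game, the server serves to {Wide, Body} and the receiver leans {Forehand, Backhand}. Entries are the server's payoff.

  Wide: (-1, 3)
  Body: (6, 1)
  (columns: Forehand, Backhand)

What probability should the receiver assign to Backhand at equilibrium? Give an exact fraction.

Row minima: Wide → -1, Body → 1; maximin = 1.
Column maxima: Forehand → 6, Backhand → 3; minimax = 3.
1 ≠ 3, so there is no saddle point; optimal play is mixed.
Let the server play Wide with probability p. Expected payoff against Forehand: (-1)p + 6(1−p) = −7p + 6; against Backhand: 3p + 1(1−p) = 2p + 1.
Setting these equal: −7p + 6 = 2p + 1 ⇒ −9p = -5 ⇒ p = 5/9, and the value is (-7)·(5/9) + 6 = 19/9.
For the receiver: with q = P(Forehand), equating Wide's and Body's payoffs gives −4q + 3 = 5q + 1 ⇒ q = 2/9.

7/9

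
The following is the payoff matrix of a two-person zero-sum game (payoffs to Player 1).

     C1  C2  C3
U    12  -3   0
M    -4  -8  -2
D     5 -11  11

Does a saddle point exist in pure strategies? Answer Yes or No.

Yes

Row minima: U → -3, M → -8, D → -11; maximin = -3.
Column maxima: C1 → 12, C2 → -3, C3 → 11; minimax = -3.
maximin = minimax = -3, so a saddle point exists.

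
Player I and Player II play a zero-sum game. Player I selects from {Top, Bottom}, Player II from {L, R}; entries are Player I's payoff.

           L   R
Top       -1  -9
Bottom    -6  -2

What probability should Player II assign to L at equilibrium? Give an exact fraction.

Row minima: Top → -9, Bottom → -6; maximin = -6.
Column maxima: L → -1, R → -2; minimax = -2.
-6 ≠ -2, so there is no saddle point; optimal play is mixed.
Let Player I play Top with probability p. Expected payoff against L: (-1)p + (-6)(1−p) = 5p − 6; against R: (-9)p + (-2)(1−p) = −7p − 2.
Setting these equal: 5p − 6 = −7p − 2 ⇒ 12p = 4 ⇒ p = 1/3, and the value is (5)·(1/3) − 6 = -13/3.
For Player II: with q = P(L), equating Top's and Bottom's payoffs gives 8q − 9 = −4q − 2 ⇒ q = 7/12.

7/12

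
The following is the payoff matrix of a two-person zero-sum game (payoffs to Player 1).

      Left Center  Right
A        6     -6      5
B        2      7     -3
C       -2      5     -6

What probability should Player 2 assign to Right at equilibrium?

Row minima: A → -6, B → -3, C → -6; maximin = -3.
Column maxima: Left → 6, Center → 7, Right → 5; minimax = 5.
-3 ≠ 5, so there is no saddle point; optimal play is mixed.
C is strictly dominated by B, so Player 1 never plays it.
Left is strictly dominated by Right (it gives Player 1 strictly more in every row), so Player 2 never plays it.
On the remaining 2×2 (A, B vs Center, Right):
Let Player 1 play A with probability p. Expected payoff against Center: (-6)p + 7(1−p) = −13p + 7; against Right: 5p + (-3)(1−p) = 8p − 3.
Setting these equal: −13p + 7 = 8p − 3 ⇒ −21p = -10 ⇒ p = 10/21, and the value is (-13)·(10/21) + 7 = 17/21.
For Player 2: with q = P(Center), equating A's and B's payoffs gives −11q + 5 = 10q − 3 ⇒ q = 8/21.

13/21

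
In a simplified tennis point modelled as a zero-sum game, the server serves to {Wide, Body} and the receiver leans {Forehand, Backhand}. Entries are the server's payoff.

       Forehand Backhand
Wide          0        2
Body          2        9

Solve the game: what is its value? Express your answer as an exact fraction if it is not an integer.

Row minima: Wide → 0, Body → 2; maximin = 2.
Column maxima: Forehand → 2, Backhand → 9; minimax = 2.
Since maximin = minimax = 2, there is a saddle point and the value is 2.

2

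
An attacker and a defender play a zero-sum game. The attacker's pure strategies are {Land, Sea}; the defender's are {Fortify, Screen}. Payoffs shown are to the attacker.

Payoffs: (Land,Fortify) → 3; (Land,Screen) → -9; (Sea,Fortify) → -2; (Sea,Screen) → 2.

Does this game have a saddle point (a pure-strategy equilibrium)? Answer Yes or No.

No

Row minima: Land → -9, Sea → -2; maximin = -2.
Column maxima: Fortify → 3, Screen → 2; minimax = 2.
-2 ≠ 2, so no pure-strategy equilibrium exists.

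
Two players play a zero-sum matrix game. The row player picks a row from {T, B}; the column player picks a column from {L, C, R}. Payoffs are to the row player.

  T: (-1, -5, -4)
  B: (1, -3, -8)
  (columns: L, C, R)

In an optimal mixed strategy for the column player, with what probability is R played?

1/3

Row minima: T → -5, B → -8; maximin = -5.
Column maxima: L → 1, C → -3, R → -4; minimax = -4.
-5 ≠ -4, so there is no saddle point; optimal play is mixed.
L is strictly dominated by C (it gives the row player strictly more in every row), so the column player never plays it.
On the remaining 2×2 (T, B vs C, R):
Let the row player play T with probability p. Expected payoff against C: (-5)p + (-3)(1−p) = −2p − 3; against R: (-4)p + (-8)(1−p) = 4p − 8.
Setting these equal: −2p − 3 = 4p − 8 ⇒ −6p = -5 ⇒ p = 5/6, and the value is (-2)·(5/6) − 3 = -14/3.
For the column player: with q = P(C), equating T's and B's payoffs gives −q − 4 = 5q − 8 ⇒ q = 2/3.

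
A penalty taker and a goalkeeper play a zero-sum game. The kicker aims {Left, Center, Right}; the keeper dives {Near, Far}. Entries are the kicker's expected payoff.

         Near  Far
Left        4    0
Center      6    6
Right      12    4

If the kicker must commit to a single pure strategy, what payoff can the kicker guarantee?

6

Row minima: Left → 0, Center → 6, Right → 4.
The best of these is 6.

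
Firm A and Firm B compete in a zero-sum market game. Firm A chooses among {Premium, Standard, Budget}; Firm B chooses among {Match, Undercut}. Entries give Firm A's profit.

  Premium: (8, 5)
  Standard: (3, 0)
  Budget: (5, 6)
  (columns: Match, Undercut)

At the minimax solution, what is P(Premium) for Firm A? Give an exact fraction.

Row minima: Premium → 5, Standard → 0, Budget → 5; maximin = 5.
Column maxima: Match → 8, Undercut → 6; minimax = 6.
5 ≠ 6, so there is no saddle point; optimal play is mixed.
Standard is strictly dominated by Premium, so Firm A never plays it.
On the remaining 2×2 (Premium, Budget vs Match, Undercut):
Let Firm A play Premium with probability p. Expected payoff against Match: 8p + 5(1−p) = 3p + 5; against Undercut: 5p + 6(1−p) = −p + 6.
Setting these equal: 3p + 5 = −p + 6 ⇒ 4p = 1 ⇒ p = 1/4, and the value is (3)·(1/4) + 5 = 23/4.
For Firm B: with q = P(Match), equating Premium's and Budget's payoffs gives 3q + 5 = −q + 6 ⇒ q = 1/4.

1/4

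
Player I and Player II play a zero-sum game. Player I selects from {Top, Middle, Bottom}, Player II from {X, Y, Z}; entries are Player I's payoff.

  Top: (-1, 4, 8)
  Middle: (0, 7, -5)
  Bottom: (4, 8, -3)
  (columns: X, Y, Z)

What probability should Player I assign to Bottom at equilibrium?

Row minima: Top → -1, Middle → -5, Bottom → -3; maximin = -1.
Column maxima: X → 4, Y → 8, Z → 8; minimax = 4.
-1 ≠ 4, so there is no saddle point; optimal play is mixed.
Middle is strictly dominated by Bottom, so Player I never plays it.
Y is strictly dominated by X (it gives Player I strictly more in every row), so Player II never plays it.
On the remaining 2×2 (Top, Bottom vs X, Z):
Let Player I play Top with probability p. Expected payoff against X: (-1)p + 4(1−p) = −5p + 4; against Z: 8p + (-3)(1−p) = 11p − 3.
Setting these equal: −5p + 4 = 11p − 3 ⇒ −16p = -7 ⇒ p = 7/16, and the value is (-5)·(7/16) + 4 = 29/16.
For Player II: with q = P(X), equating Top's and Bottom's payoffs gives −9q + 8 = 7q − 3 ⇒ q = 11/16.

9/16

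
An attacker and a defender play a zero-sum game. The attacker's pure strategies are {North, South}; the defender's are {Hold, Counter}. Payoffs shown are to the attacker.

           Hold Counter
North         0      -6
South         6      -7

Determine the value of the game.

-6

Row minima: North → -6, South → -7; maximin = -6.
Column maxima: Hold → 6, Counter → -6; minimax = -6.
Since maximin = minimax = -6, there is a saddle point and the value is -6.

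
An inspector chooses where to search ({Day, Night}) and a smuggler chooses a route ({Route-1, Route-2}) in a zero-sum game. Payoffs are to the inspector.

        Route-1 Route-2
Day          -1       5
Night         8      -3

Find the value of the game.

Row minima: Day → -1, Night → -3; maximin = -1.
Column maxima: Route-1 → 8, Route-2 → 5; minimax = 5.
-1 ≠ 5, so there is no saddle point; optimal play is mixed.
Let the inspector play Day with probability p. Expected payoff against Route-1: (-1)p + 8(1−p) = −9p + 8; against Route-2: 5p + (-3)(1−p) = 8p − 3.
Setting these equal: −9p + 8 = 8p − 3 ⇒ −17p = -11 ⇒ p = 11/17, and the value is (-9)·(11/17) + 8 = 37/17.
For the smuggler: with q = P(Route-1), equating Day's and Night's payoffs gives −6q + 5 = 11q − 3 ⇒ q = 8/17.

37/17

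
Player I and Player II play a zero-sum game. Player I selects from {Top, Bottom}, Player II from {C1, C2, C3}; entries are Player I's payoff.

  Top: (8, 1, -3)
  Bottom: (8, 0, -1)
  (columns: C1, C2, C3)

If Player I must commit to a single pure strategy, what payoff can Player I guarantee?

Row minima: Top → -3, Bottom → -1.
The best of these is -1.

-1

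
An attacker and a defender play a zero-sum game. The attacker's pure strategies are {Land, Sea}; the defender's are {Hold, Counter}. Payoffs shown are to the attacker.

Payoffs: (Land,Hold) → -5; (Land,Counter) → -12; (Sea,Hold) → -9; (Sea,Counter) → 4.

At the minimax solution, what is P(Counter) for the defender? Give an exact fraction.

Row minima: Land → -12, Sea → -9; maximin = -9.
Column maxima: Hold → -5, Counter → 4; minimax = -5.
-9 ≠ -5, so there is no saddle point; optimal play is mixed.
Let the attacker play Land with probability p. Expected payoff against Hold: (-5)p + (-9)(1−p) = 4p − 9; against Counter: (-12)p + 4(1−p) = −16p + 4.
Setting these equal: 4p − 9 = −16p + 4 ⇒ 20p = 13 ⇒ p = 13/20, and the value is (4)·(13/20) − 9 = -32/5.
For the defender: with q = P(Hold), equating Land's and Sea's payoffs gives 7q − 12 = −13q + 4 ⇒ q = 4/5.

1/5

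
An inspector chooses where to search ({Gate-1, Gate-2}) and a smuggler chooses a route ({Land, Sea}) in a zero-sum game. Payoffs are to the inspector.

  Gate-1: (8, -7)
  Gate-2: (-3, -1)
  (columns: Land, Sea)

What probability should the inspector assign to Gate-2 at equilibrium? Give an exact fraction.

15/17

Row minima: Gate-1 → -7, Gate-2 → -3; maximin = -3.
Column maxima: Land → 8, Sea → -1; minimax = -1.
-3 ≠ -1, so there is no saddle point; optimal play is mixed.
Let the inspector play Gate-1 with probability p. Expected payoff against Land: 8p + (-3)(1−p) = 11p − 3; against Sea: (-7)p + (-1)(1−p) = −6p − 1.
Setting these equal: 11p − 3 = −6p − 1 ⇒ 17p = 2 ⇒ p = 2/17, and the value is (11)·(2/17) − 3 = -29/17.
For the smuggler: with q = P(Land), equating Gate-1's and Gate-2's payoffs gives 15q − 7 = −2q − 1 ⇒ q = 6/17.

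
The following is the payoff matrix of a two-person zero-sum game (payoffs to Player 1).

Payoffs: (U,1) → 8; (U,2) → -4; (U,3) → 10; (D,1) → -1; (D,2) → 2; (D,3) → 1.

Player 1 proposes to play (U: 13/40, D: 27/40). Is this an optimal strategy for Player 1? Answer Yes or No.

Against 1 this mix gives (13/40)·8 + (27/40)·(-1) = 77/40.
Against 2 this mix gives (13/40)·(-4) + (27/40)·2 = 1/20.
Against 3 this mix gives (13/40)·10 + (27/40)·1 = 157/40.
Player 2 will play 2, holding Player 1 to 1/20. Shifting weight toward the row that does better against 2 would raise this floor (the equalizing mix achieves 4/5 against both 2 and 1), so the proposed strategy is not optimal.

No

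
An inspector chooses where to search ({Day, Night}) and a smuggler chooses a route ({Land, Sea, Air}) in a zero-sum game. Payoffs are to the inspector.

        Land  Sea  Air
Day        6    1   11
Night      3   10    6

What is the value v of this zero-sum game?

19/4

Row minima: Day → 1, Night → 3; maximin = 3.
Column maxima: Land → 6, Sea → 10, Air → 11; minimax = 6.
3 ≠ 6, so there is no saddle point; optimal play is mixed.
Air is strictly dominated by Land (it gives the inspector strictly more in every row), so the smuggler never plays it.
On the remaining 2×2 (Day, Night vs Land, Sea):
Let the inspector play Day with probability p. Expected payoff against Land: 6p + 3(1−p) = 3p + 3; against Sea: 1p + 10(1−p) = −9p + 10.
Setting these equal: 3p + 3 = −9p + 10 ⇒ 12p = 7 ⇒ p = 7/12, and the value is (3)·(7/12) + 3 = 19/4.
For the smuggler: with q = P(Land), equating Day's and Night's payoffs gives 5q + 1 = −7q + 10 ⇒ q = 3/4.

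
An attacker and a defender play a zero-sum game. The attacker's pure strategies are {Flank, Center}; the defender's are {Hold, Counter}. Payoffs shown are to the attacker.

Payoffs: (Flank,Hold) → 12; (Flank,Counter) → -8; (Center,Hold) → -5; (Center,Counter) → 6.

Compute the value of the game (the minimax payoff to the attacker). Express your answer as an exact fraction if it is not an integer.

Row minima: Flank → -8, Center → -5; maximin = -5.
Column maxima: Hold → 12, Counter → 6; minimax = 6.
-5 ≠ 6, so there is no saddle point; optimal play is mixed.
Let the attacker play Flank with probability p. Expected payoff against Hold: 12p + (-5)(1−p) = 17p − 5; against Counter: (-8)p + 6(1−p) = −14p + 6.
Setting these equal: 17p − 5 = −14p + 6 ⇒ 31p = 11 ⇒ p = 11/31, and the value is (17)·(11/31) − 5 = 32/31.
For the defender: with q = P(Hold), equating Flank's and Center's payoffs gives 20q − 8 = −11q + 6 ⇒ q = 14/31.

32/31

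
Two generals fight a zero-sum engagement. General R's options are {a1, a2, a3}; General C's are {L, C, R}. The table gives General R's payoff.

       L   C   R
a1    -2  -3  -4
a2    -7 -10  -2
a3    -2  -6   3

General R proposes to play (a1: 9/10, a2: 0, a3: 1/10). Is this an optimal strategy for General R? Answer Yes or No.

Yes

Against L this mix gives (9/10)·(-2) + (1/10)·(-2) = -2.
Against C this mix gives (9/10)·(-3) + (1/10)·(-6) = -33/10.
Against R this mix gives (9/10)·(-4) + (1/10)·3 = -33/10.
All of General C's active replies (C, R) yield -33/10, and no column does worse for General R. The mix makes General C indifferent and guarantees -33/10, so it is optimal.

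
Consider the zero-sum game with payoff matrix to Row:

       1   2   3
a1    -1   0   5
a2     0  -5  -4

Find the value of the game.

Row minima: a1 → -1, a2 → -5; maximin = -1.
Column maxima: 1 → 0, 2 → 0, 3 → 5; minimax = 0.
-1 ≠ 0, so there is no saddle point; optimal play is mixed.
3 is strictly dominated by 2 (it gives Row strictly more in every row), so Column never plays it.
On the remaining 2×2 (a1, a2 vs 1, 2):
Let Row play a1 with probability p. Expected payoff against 1: (-1)p + 0(1−p) = −p; against 2: 0p + (-5)(1−p) = 5p − 5.
Setting these equal: −p = 5p − 5 ⇒ −6p = -5 ⇒ p = 5/6, and the value is (-1)·(5/6) = -5/6.
For Column: with q = P(1), equating a1's and a2's payoffs gives −q = 5q − 5 ⇒ q = 5/6.

-5/6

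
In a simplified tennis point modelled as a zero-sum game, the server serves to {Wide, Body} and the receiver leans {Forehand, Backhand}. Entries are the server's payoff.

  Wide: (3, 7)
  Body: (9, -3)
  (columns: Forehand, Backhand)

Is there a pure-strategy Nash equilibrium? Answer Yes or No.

Row minima: Wide → 3, Body → -3; maximin = 3.
Column maxima: Forehand → 9, Backhand → 7; minimax = 7.
3 ≠ 7, so no pure-strategy equilibrium exists.

No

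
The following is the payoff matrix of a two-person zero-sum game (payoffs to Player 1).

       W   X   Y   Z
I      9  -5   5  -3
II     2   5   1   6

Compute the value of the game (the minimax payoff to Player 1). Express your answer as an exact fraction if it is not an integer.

Row minima: I → -5, II → 1; maximin = 1.
Column maxima: W → 9, X → 5, Y → 5, Z → 6; minimax = 5.
1 ≠ 5, so there is no saddle point; optimal play is mixed.
W is strictly dominated by Y (it gives Player 1 strictly more in every row), so Player 2 never plays it.
Z is strictly dominated by X (it gives Player 1 strictly more in every row), so Player 2 never plays it.
On the remaining 2×2 (I, II vs X, Y):
Let Player 1 play I with probability p. Expected payoff against X: (-5)p + 5(1−p) = −10p + 5; against Y: 5p + 1(1−p) = 4p + 1.
Setting these equal: −10p + 5 = 4p + 1 ⇒ −14p = -4 ⇒ p = 2/7, and the value is (-10)·(2/7) + 5 = 15/7.
For Player 2: with q = P(X), equating I's and II's payoffs gives −10q + 5 = 4q + 1 ⇒ q = 2/7.

15/7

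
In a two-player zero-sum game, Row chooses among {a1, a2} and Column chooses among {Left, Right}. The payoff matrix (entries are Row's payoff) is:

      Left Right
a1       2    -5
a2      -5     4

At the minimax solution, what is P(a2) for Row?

Row minima: a1 → -5, a2 → -5; maximin = -5.
Column maxima: Left → 2, Right → 4; minimax = 2.
-5 ≠ 2, so there is no saddle point; optimal play is mixed.
Let Row play a1 with probability p. Expected payoff against Left: 2p + (-5)(1−p) = 7p − 5; against Right: (-5)p + 4(1−p) = −9p + 4.
Setting these equal: 7p − 5 = −9p + 4 ⇒ 16p = 9 ⇒ p = 9/16, and the value is (7)·(9/16) − 5 = -17/16.
For Column: with q = P(Left), equating a1's and a2's payoffs gives 7q − 5 = −9q + 4 ⇒ q = 9/16.

7/16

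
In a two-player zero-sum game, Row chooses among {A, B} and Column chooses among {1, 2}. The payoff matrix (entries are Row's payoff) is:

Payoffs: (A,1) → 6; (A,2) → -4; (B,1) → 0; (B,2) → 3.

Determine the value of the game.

Row minima: A → -4, B → 0; maximin = 0.
Column maxima: 1 → 6, 2 → 3; minimax = 3.
0 ≠ 3, so there is no saddle point; optimal play is mixed.
Let Row play A with probability p. Expected payoff against 1: 6p + 0(1−p) = 6p; against 2: (-4)p + 3(1−p) = −7p + 3.
Setting these equal: 6p = −7p + 3 ⇒ 13p = 3 ⇒ p = 3/13, and the value is (6)·(3/13) = 18/13.
For Column: with q = P(1), equating A's and B's payoffs gives 10q − 4 = −3q + 3 ⇒ q = 7/13.

18/13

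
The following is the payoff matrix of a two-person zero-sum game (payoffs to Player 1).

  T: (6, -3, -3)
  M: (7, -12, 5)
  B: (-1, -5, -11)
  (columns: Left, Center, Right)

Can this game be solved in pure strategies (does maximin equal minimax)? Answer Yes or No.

Yes

Row minima: T → -3, M → -12, B → -11; maximin = -3.
Column maxima: Left → 7, Center → -3, Right → 5; minimax = -3.
maximin = minimax = -3, so a saddle point exists.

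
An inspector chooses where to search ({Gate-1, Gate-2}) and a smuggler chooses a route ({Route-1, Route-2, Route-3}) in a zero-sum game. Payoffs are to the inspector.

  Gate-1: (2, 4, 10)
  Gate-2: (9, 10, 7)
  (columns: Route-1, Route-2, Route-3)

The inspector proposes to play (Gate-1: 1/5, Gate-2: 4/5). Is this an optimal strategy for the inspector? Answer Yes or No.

Against Route-1 this mix gives (1/5)·2 + (4/5)·9 = 38/5.
Against Route-2 this mix gives (1/5)·4 + (4/5)·10 = 44/5.
Against Route-3 this mix gives (1/5)·10 + (4/5)·7 = 38/5.
All of the smuggler's active replies (Route-1, Route-3) yield 38/5, and no column does worse for the inspector. The mix makes the smuggler indifferent and guarantees 38/5, so it is optimal.

Yes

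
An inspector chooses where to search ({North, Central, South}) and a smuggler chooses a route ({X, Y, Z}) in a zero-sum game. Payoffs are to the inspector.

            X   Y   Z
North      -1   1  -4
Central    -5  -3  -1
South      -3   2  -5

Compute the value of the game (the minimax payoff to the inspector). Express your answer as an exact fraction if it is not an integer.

-19/7

Row minima: North → -4, Central → -5, South → -5; maximin = -4.
Column maxima: X → -1, Y → 2, Z → -1; minimax = -1.
-4 ≠ -1, so there is no saddle point; optimal play is mixed.
Y is strictly dominated by X (it gives the inspector strictly more in every row), so the smuggler never plays it.
With Y eliminated, South is strictly dominated by North (North gives the inspector strictly more in every remaining column), so the inspector never plays it.
On the remaining 2×2 (North, Central vs X, Z):
Let the inspector play North with probability p. Expected payoff against X: (-1)p + (-5)(1−p) = 4p − 5; against Z: (-4)p + (-1)(1−p) = −3p − 1.
Setting these equal: 4p − 5 = −3p − 1 ⇒ 7p = 4 ⇒ p = 4/7, and the value is (4)·(4/7) − 5 = -19/7.
For the smuggler: with q = P(X), equating North's and Central's payoffs gives 3q − 4 = −4q − 1 ⇒ q = 3/7.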